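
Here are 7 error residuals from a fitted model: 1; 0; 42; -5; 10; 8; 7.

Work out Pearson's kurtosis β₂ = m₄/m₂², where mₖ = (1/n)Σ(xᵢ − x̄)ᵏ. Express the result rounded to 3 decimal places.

4.192

x̄ = 9.0000
Σ(xᵢ − x̄)² = 1436.0000 ⇒ m₂ = 205.14286
Σ(xᵢ − x̄)⁴ = 1235012.0000 ⇒ m₄ = 176430.28571
m₂² = 42083.59184
β₂ = m₄/m₂² = 176430.28571 / 42083.59184 ≈ 4.192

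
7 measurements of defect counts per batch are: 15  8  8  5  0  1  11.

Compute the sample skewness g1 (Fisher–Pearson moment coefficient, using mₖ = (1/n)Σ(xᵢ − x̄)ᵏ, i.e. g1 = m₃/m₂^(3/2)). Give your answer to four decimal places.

0.0998

x̄ = (15 + 8 + 8 + 5 + 0 + 1 + 11) / 7 = 6.8571
deviations (xᵢ − x̄): 8.1429, 1.1429, 1.1429, -1.8571, -6.8571, -5.8571, 4.1429
Σ(xᵢ − x̄)² = 170.8571 ⇒ m₂ = 170.8571/7 = 24.40816
Σ(xᵢ − x̄)³ = 84.2449 ⇒ m₃ = 84.2449/7 = 12.03499
m₂^(3/2) = 24.40816^(1.5) = 120.58760
g1 = m₃ / m₂^(3/2) = 12.03499 / 120.58760 ≈ 0.0998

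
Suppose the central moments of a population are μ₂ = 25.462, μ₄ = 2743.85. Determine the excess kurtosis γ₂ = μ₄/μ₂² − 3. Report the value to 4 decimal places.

μ₂² = 25.462² = 648.31344
μ₄/μ₂² = 2743.85 / 648.31344 = 4.23229
γ₂ = 4.23229 − 3 ≈ 1.2323

1.2323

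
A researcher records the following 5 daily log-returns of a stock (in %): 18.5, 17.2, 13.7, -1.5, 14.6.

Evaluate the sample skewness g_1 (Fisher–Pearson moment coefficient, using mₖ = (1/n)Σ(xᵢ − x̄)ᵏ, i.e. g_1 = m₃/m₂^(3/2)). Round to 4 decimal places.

x̄ = (18.5 + 17.2 + 13.7 - 1.5 + 14.6) / 5 = 12.5000
deviations (xᵢ − x̄): 6.0000, 4.7000, 1.2000, -14.0000, 2.1000
Σ(xᵢ − x̄)² = 259.9400 ⇒ m₂ = 259.9400/5 = 51.98800
Σ(xᵢ − x̄)³ = -2413.1880 ⇒ m₃ = -2413.1880/5 = -482.63760
m₂^(3/2) = 51.98800^(1.5) = 374.84754
g_1 = m₃ / m₂^(3/2) = -482.63760 / 374.84754 ≈ -1.2876

-1.2876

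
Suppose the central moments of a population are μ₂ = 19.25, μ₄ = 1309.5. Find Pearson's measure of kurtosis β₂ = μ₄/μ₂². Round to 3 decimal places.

μ₂² = 19.25² = 370.56250
μ₄/μ₂² = 1309.5 / 370.56250 = 3.53382
β₂ ≈ 3.534

3.534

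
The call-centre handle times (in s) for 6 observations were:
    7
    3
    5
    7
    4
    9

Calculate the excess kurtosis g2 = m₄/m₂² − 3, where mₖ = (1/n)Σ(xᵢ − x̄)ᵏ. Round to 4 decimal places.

-1.2440

x̄ = 5.8333
Σ(xᵢ − x̄)² = 24.8333 ⇒ m₂ = 4.13889
Σ(xᵢ − x̄)⁴ = 180.4861 ⇒ m₄ = 30.08102
m₂² = 17.13040
g2 = m₄/m₂² − 3 = 1.75600 − 3 ≈ -1.2440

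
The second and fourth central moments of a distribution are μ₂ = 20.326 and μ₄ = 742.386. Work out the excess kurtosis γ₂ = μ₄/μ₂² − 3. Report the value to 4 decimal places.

-1.2031

μ₂² = 20.326² = 413.14628
μ₄/μ₂² = 742.386 / 413.14628 = 1.79691
γ₂ = 1.79691 − 3 ≈ -1.2031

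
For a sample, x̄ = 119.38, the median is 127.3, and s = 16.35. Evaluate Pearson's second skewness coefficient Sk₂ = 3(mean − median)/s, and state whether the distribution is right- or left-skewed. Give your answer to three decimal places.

Sk₂ = 3(119.38 − 127.3) / 16.35 = 3 × -7.9200 / 16.35
    = -23.7600 / 16.35 ≈ -1.453
Sk₂ < 0 ⇒ mean < median ⇒ left-skewed (negative skew).

-1.453, left-skewed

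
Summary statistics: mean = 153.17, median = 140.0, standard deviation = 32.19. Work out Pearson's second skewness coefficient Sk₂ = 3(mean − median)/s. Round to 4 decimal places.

1.2274

Sk₂ = 3(153.17 − 140.0) / 32.19 = 3 × 13.1700 / 32.19
    = 39.5100 / 32.19 ≈ 1.2274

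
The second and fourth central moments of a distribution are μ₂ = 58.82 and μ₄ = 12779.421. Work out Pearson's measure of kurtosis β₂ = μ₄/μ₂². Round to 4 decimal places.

μ₂² = 58.82² = 3459.79240
μ₄/μ₂² = 12779.421 / 3459.79240 = 3.69370
β₂ ≈ 3.6937

3.6937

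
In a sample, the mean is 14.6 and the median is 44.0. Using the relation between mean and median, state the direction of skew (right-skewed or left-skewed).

mean − median = 14.6 − 44.0 = -29.4
mean < median ⇒ the longer tail is on the left ⇒ left-skewed (negatively skewed).

left-skewed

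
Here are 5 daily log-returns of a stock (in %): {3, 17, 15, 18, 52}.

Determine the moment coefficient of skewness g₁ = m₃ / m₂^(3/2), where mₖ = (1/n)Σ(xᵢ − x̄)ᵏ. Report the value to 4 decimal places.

x̄ = (3 + 17 + 15 + 18 + 52) / 5 = 21.0000
deviations (xᵢ − x̄): -18.0000, -4.0000, -6.0000, -3.0000, 31.0000
Σ(xᵢ − x̄)² = 1346.0000 ⇒ m₂ = 1346.0000/5 = 269.20000
Σ(xᵢ − x̄)³ = 23652.0000 ⇒ m₃ = 23652.0000/5 = 4730.40000
m₂^(3/2) = 269.20000^(1.5) = 4416.84932
g₁ = m₃ / m₂^(3/2) = 4730.40000 / 4416.84932 ≈ 1.0710

1.0710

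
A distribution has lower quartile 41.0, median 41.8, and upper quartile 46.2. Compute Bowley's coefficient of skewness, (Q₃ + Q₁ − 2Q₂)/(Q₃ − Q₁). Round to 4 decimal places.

0.6923

numerator: Q₃ + Q₁ − 2Q₂ = 46.2 + 41.0 − 2×41.8 = 3.6000
denominator: Q₃ − Q₁ = 46.2 − 41.0 = 5.2000
Bowley skewness = 3.6000 / 5.2000 ≈ 0.6923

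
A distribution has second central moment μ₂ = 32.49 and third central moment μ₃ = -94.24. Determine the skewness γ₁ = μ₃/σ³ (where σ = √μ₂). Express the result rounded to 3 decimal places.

-0.509

σ = √μ₂ = √32.49 = 5.70000
σ³ = μ₂^(3/2) = 185.19300
γ₁ = μ₃/σ³ = -94.24 / 185.19300 ≈ -0.509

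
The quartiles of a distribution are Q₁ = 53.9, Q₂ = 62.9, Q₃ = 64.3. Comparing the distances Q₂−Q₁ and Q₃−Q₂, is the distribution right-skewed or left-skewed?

Q₂ − Q₁ = 9.0;  Q₃ − Q₂ = 1.4
Q₂ − Q₁ > Q₃ − Q₂ ⇒ the lower half is more spread out ⇒ left-skewed.

left-skewed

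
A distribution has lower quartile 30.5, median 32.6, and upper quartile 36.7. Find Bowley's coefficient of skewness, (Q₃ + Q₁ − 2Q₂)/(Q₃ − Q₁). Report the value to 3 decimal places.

0.323

numerator: Q₃ + Q₁ − 2Q₂ = 36.7 + 30.5 − 2×32.6 = 2.0000
denominator: Q₃ − Q₁ = 36.7 − 30.5 = 6.2000
Bowley skewness = 2.0000 / 6.2000 ≈ 0.323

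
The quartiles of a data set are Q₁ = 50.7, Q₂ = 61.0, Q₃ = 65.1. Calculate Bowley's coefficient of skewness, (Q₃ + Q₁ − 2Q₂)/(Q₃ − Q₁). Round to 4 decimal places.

-0.4306

numerator: Q₃ + Q₁ − 2Q₂ = 65.1 + 50.7 − 2×61.0 = -6.2000
denominator: Q₃ − Q₁ = 65.1 − 50.7 = 14.4000
Bowley skewness = -6.2000 / 14.4000 ≈ -0.4306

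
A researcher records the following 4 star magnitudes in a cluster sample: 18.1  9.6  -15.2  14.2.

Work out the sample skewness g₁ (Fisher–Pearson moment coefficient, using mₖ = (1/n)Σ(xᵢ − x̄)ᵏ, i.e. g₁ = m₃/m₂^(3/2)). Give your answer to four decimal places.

x̄ = (18.1 + 9.6 - 15.2 + 14.2) / 4 = 6.6750
deviations (xᵢ − x̄): 11.4250, 2.9250, -21.8750, 7.5250
Σ(xᵢ − x̄)² = 674.2275 ⇒ m₂ = 674.2275/4 = 168.55688
Σ(xᵢ − x̄)³ = -8525.0839 ⇒ m₃ = -8525.0839/4 = -2131.27097
m₂^(3/2) = 168.55688^(1.5) = 2188.36473
g₁ = m₃ / m₂^(3/2) = -2131.27097 / 2188.36473 ≈ -0.9739

-0.9739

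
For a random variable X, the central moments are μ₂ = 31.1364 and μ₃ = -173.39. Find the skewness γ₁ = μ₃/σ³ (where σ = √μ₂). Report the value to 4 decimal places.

σ = √μ₂ = √31.1364 = 5.58000
σ³ = μ₂^(3/2) = 173.74111
γ₁ = μ₃/σ³ = -173.39 / 173.74111 ≈ -0.9980

-0.9980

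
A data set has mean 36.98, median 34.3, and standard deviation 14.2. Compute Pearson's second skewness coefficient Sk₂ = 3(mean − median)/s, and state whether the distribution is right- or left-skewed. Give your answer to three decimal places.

Sk₂ = 3(36.98 − 34.3) / 14.2 = 3 × 2.6800 / 14.2
    = 8.0400 / 14.2 ≈ 0.566
Sk₂ > 0 ⇒ mean > median ⇒ right-skewed (positive skew).

0.566, right-skewed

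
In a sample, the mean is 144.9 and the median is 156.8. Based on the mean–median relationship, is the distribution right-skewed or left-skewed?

left-skewed

mean − median = 144.9 − 156.8 = -11.9
mean < median ⇒ the longer tail is on the left ⇒ left-skewed (negatively skewed).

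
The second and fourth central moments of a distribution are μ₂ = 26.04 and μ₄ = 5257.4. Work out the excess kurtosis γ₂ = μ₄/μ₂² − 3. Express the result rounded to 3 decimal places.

4.753

μ₂² = 26.04² = 678.08160
μ₄/μ₂² = 5257.4 / 678.08160 = 7.75334
γ₂ = 7.75334 − 3 ≈ 4.753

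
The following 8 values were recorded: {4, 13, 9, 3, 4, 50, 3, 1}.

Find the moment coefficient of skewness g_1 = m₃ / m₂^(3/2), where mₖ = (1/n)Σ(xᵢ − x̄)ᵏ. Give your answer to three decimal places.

x̄ = (4 + 13 + 9 + 3 + 4 + 50 + 3 + 1) / 8 = 10.8750
deviations (xᵢ − x̄): -6.8750, 2.1250, -1.8750, -7.8750, -6.8750, 39.1250, -7.8750, -9.8750
Σ(xᵢ − x̄)² = 1854.8750 ⇒ m₂ = 1854.8750/8 = 231.85938
Σ(xᵢ − x̄)³ = 57304.5938 ⇒ m₃ = 57304.5938/8 = 7163.07422
m₂^(3/2) = 231.85938^(1.5) = 3530.50630
g_1 = m₃ / m₂^(3/2) = 7163.07422 / 3530.50630 ≈ 2.029

2.029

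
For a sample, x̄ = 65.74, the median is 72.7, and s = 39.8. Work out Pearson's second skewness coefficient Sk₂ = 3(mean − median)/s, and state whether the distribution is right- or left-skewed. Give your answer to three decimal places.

-0.525, left-skewed

Sk₂ = 3(65.74 − 72.7) / 39.8 = 3 × -6.9600 / 39.8
    = -20.8800 / 39.8 ≈ -0.525
Sk₂ < 0 ⇒ mean < median ⇒ left-skewed (negative skew).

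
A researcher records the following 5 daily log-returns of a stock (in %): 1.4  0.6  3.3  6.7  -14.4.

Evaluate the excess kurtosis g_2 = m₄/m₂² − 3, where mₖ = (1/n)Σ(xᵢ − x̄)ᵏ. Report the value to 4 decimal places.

-0.1069

x̄ = -0.4800
Σ(xᵢ − x̄)² = 264.3080 ⇒ m₂ = 52.86160
Σ(xᵢ − x̄)⁴ = 40421.0786 ⇒ m₄ = 8084.21571
m₂² = 2794.34875
g_2 = m₄/m₂² − 3 = 2.89306 − 3 ≈ -0.1069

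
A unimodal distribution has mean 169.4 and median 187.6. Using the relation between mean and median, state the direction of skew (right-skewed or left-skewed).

left-skewed

mean − median = 169.4 − 187.6 = -18.2
mean < median ⇒ the longer tail is on the left ⇒ left-skewed (negatively skewed).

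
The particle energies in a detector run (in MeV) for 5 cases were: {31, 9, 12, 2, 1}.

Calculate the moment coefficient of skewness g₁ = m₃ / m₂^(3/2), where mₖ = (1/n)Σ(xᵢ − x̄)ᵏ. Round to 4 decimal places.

x̄ = (31 + 9 + 12 + 2 + 1) / 5 = 11.0000
deviations (xᵢ − x̄): 20.0000, -2.0000, 1.0000, -9.0000, -10.0000
Σ(xᵢ − x̄)² = 586.0000 ⇒ m₂ = 586.0000/5 = 117.20000
Σ(xᵢ − x̄)³ = 6264.0000 ⇒ m₃ = 6264.0000/5 = 1252.80000
m₂^(3/2) = 117.20000^(1.5) = 1268.79488
g₁ = m₃ / m₂^(3/2) = 1252.80000 / 1268.79488 ≈ 0.9874

0.9874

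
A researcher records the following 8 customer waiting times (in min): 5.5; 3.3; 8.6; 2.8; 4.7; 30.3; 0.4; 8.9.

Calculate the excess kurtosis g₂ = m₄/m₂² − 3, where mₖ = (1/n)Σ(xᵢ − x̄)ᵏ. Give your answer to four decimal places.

2.1503

x̄ = 8.0625
Σ(xᵢ − x̄)² = 622.4588 ⇒ m₂ = 77.80734
Σ(xᵢ − x̄)⁴ = 249436.8352 ⇒ m₄ = 31179.60440
m₂² = 6053.98274
g₂ = m₄/m₂² − 3 = 5.15026 − 3 ≈ 2.1503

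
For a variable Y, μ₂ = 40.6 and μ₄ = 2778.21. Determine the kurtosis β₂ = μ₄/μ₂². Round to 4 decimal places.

1.6854

μ₂² = 40.6² = 1648.36000
μ₄/μ₂² = 2778.21 / 1648.36000 = 1.68544
β₂ ≈ 1.6854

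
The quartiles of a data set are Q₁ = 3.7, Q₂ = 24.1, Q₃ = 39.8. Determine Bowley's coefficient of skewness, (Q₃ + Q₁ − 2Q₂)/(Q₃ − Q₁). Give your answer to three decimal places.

-0.130

numerator: Q₃ + Q₁ − 2Q₂ = 39.8 + 3.7 − 2×24.1 = -4.7000
denominator: Q₃ − Q₁ = 39.8 − 3.7 = 36.1000
Bowley skewness = -4.7000 / 36.1000 ≈ -0.130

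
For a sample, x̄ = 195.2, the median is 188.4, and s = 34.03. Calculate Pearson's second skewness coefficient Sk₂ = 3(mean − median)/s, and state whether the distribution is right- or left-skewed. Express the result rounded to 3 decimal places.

0.599, right-skewed

Sk₂ = 3(195.2 − 188.4) / 34.03 = 3 × 6.8000 / 34.03
    = 20.4000 / 34.03 ≈ 0.599
Sk₂ > 0 ⇒ mean > median ⇒ right-skewed (positive skew).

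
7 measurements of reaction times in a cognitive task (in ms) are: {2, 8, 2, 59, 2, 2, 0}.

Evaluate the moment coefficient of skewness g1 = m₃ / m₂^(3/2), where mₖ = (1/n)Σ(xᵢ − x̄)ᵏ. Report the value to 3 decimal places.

x̄ = (2 + 8 + 2 + 59 + 2 + 2 + 0) / 7 = 10.7143
deviations (xᵢ − x̄): -8.7143, -2.7143, -8.7143, 48.2857, -8.7143, -8.7143, -10.7143
Σ(xᵢ − x̄)² = 2757.4286 ⇒ m₂ = 2757.4286/7 = 393.91837
Σ(xᵢ − x̄)³ = 108681.6735 ⇒ m₃ = 108681.6735/7 = 15525.95335
m₂^(3/2) = 393.91837^(1.5) = 7818.24628
g1 = m₃ / m₂^(3/2) = 15525.95335 / 7818.24628 ≈ 1.986

1.986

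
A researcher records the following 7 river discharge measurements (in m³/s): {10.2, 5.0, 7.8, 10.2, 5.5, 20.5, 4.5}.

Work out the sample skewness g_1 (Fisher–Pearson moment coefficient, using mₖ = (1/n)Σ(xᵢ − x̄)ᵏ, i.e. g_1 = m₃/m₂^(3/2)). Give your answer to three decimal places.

1.334

x̄ = (10.2 + 5.0 + 7.8 + 10.2 + 5.5 + 20.5 + 4.5) / 7 = 9.1000
deviations (xᵢ − x̄): 1.1000, -4.1000, -1.3000, 1.1000, -3.6000, 11.4000, -4.6000
Σ(xᵢ − x̄)² = 185.0000 ⇒ m₂ = 185.0000/7 = 26.42857
Σ(xᵢ − x̄)³ = 1269.0960 ⇒ m₃ = 1269.0960/7 = 181.29943
m₂^(3/2) = 26.42857^(1.5) = 135.86592
g_1 = m₃ / m₂^(3/2) = 181.29943 / 135.86592 ≈ 1.334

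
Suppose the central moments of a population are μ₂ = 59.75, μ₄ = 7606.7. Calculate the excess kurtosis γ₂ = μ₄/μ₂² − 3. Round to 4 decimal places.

μ₂² = 59.75² = 3570.06250
μ₄/μ₂² = 7606.7 / 3570.06250 = 2.13069
γ₂ = 2.13069 − 3 ≈ -0.8693

-0.8693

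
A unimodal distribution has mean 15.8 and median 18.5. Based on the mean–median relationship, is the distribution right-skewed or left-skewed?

mean − median = 15.8 − 18.5 = -2.7
mean < median ⇒ the longer tail is on the left ⇒ left-skewed (negatively skewed).

left-skewed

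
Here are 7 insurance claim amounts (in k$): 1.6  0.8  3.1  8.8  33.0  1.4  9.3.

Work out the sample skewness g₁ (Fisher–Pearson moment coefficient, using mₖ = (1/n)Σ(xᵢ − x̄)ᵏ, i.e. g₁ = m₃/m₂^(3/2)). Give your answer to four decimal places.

1.6668

x̄ = (1.6 + 0.8 + 3.1 + 8.8 + 33.0 + 1.4 + 9.3) / 7 = 8.2857
deviations (xᵢ − x̄): -6.6857, -7.4857, -5.1857, 0.5143, 24.7143, -6.8857, 1.0143
Σ(xᵢ − x̄)² = 787.1286 ⇒ m₂ = 787.1286/7 = 112.44694
Σ(xᵢ − x̄)³ = 13912.3271 ⇒ m₃ = 13912.3271/7 = 1987.47530
m₂^(3/2) = 112.44694^(1.5) = 1192.39859
g₁ = m₃ / m₂^(3/2) = 1987.47530 / 1192.39859 ≈ 1.6668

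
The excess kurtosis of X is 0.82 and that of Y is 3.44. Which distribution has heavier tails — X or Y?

Higher excess kurtosis ⇒ heavier tails relative to the normal distribution.
0.82 vs 3.44: the larger is 3.44, so Y has heavier tails.

Y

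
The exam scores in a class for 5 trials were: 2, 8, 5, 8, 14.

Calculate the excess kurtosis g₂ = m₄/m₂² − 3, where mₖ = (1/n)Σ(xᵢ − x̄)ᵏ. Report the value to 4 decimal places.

x̄ = 7.4000
Σ(xᵢ − x̄)² = 79.2000 ⇒ m₂ = 15.84000
Σ(xᵢ − x̄)⁴ = 2781.2160 ⇒ m₄ = 556.24320
m₂² = 250.90560
g₂ = m₄/m₂² − 3 = 2.21694 − 3 ≈ -0.7831

-0.7831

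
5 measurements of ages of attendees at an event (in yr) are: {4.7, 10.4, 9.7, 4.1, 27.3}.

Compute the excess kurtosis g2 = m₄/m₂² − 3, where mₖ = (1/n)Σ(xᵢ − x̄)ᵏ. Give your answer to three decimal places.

-0.181

x̄ = 11.2400
Σ(xᵢ − x̄)² = 354.7520 ⇒ m₂ = 70.95040
Σ(xᵢ − x̄)⁴ = 70959.0352 ⇒ m₄ = 14191.80704
m₂² = 5033.95926
g2 = m₄/m₂² − 3 = 2.81921 − 3 ≈ -0.181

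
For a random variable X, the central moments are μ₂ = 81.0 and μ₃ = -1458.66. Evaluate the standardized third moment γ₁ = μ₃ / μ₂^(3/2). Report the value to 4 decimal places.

-2.0009

σ = √μ₂ = √81.0 = 9.00000
σ³ = μ₂^(3/2) = 729.00000
γ₁ = μ₃/σ³ = -1458.66 / 729.00000 ≈ -2.0009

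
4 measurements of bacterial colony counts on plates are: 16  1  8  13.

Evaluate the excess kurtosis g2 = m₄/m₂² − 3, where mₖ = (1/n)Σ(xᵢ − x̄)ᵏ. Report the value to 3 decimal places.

-1.279

x̄ = 9.5000
Σ(xᵢ − x̄)² = 129.0000 ⇒ m₂ = 32.25000
Σ(xᵢ − x̄)⁴ = 7160.2500 ⇒ m₄ = 1790.06250
m₂² = 1040.06250
g2 = m₄/m₂² − 3 = 1.72111 − 3 ≈ -1.279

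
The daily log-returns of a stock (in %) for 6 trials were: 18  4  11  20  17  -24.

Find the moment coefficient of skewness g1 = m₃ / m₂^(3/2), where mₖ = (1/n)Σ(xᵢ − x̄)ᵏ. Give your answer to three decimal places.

x̄ = (18 + 4 + 11 + 20 + 17 - 24) / 6 = 7.6667
deviations (xᵢ − x̄): 10.3333, -3.6667, 3.3333, 12.3333, 9.3333, -31.6667
Σ(xᵢ − x̄)² = 1373.3333 ⇒ m₂ = 1373.3333/6 = 228.88889
Σ(xᵢ − x̄)³ = -27974.4444 ⇒ m₃ = -27974.4444/6 = -4662.40741
m₂^(3/2) = 228.88889^(1.5) = 3462.87700
g1 = m₃ / m₂^(3/2) = -4662.40741 / 3462.87700 ≈ -1.346

-1.346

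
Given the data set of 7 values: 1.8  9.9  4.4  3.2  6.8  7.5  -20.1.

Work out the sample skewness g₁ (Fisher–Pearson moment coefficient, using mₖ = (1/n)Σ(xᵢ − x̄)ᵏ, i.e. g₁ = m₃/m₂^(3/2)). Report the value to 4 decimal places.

x̄ = (1.8 + 9.9 + 4.4 + 3.2 + 6.8 + 7.5 - 20.1) / 7 = 1.9286
deviations (xᵢ − x̄): -0.1286, 7.9714, 2.4714, 1.2714, 4.8714, 5.5714, -22.0286
Σ(xᵢ − x̄)² = 611.3143 ⇒ m₂ = 611.3143/7 = 87.33061
Σ(xᵢ − x̄)³ = -9877.3125 ⇒ m₃ = -9877.3125/7 = -1411.04465
m₂^(3/2) = 87.33061^(1.5) = 816.11199
g₁ = m₃ / m₂^(3/2) = -1411.04465 / 816.11199 ≈ -1.7290

-1.7290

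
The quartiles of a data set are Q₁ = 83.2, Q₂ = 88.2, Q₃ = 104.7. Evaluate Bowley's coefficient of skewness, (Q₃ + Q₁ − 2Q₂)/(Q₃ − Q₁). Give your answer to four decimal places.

0.5349

numerator: Q₃ + Q₁ − 2Q₂ = 104.7 + 83.2 − 2×88.2 = 11.5000
denominator: Q₃ − Q₁ = 104.7 − 83.2 = 21.5000
Bowley skewness = 11.5000 / 21.5000 ≈ 0.5349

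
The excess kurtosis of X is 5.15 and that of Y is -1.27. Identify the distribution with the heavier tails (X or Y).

X

Higher excess kurtosis ⇒ heavier tails relative to the normal distribution.
5.15 vs -1.27: the larger is 5.15, so X has heavier tails. (X is leptokurtic — heavier-than-normal tails; the other is platykurtic.)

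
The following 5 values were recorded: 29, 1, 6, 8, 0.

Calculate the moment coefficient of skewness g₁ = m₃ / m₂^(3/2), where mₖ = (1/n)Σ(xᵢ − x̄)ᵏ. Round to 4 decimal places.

1.2087

x̄ = (29 + 1 + 6 + 8 + 0) / 5 = 8.8000
deviations (xᵢ − x̄): 20.2000, -7.8000, -2.8000, -0.8000, -8.8000
Σ(xᵢ − x̄)² = 554.8000 ⇒ m₂ = 554.8000/5 = 110.96000
Σ(xᵢ − x̄)³ = 7063.9200 ⇒ m₃ = 7063.9200/5 = 1412.78400
m₂^(3/2) = 110.96000^(1.5) = 1168.82548
g₁ = m₃ / m₂^(3/2) = 1412.78400 / 1168.82548 ≈ 1.2087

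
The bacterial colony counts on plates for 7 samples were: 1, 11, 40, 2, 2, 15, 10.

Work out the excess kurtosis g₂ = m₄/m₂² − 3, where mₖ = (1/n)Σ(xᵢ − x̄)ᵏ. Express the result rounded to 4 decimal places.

x̄ = 11.5714
Σ(xᵢ − x̄)² = 1117.7143 ⇒ m₂ = 159.67347
Σ(xᵢ − x̄)⁴ = 682580.0466 ⇒ m₄ = 97511.43524
m₂² = 25495.61683
g₂ = m₄/m₂² − 3 = 3.82464 − 3 ≈ 0.8246

0.8246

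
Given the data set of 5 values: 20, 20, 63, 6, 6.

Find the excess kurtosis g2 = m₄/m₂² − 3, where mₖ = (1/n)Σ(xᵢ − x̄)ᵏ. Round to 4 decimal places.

x̄ = 23.0000
Σ(xᵢ − x̄)² = 2196.0000 ⇒ m₂ = 439.20000
Σ(xᵢ − x̄)⁴ = 2727204.0000 ⇒ m₄ = 545440.80000
m₂² = 192896.64000
g2 = m₄/m₂² − 3 = 2.82763 − 3 ≈ -0.1724

-0.1724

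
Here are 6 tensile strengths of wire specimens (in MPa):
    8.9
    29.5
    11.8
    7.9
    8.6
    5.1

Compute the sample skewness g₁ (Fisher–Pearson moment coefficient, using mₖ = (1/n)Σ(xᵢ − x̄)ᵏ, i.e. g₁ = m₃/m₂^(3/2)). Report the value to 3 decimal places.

1.557

x̄ = (8.9 + 29.5 + 11.8 + 7.9 + 8.6 + 5.1) / 6 = 11.9667
deviations (xᵢ − x̄): -3.0667, 17.5333, -0.1667, -4.0667, -3.3667, -6.8667
Σ(xᵢ − x̄)² = 391.8733 ⇒ m₂ = 391.8733/6 = 65.31222
Σ(xᵢ − x̄)³ = 4932.0296 ⇒ m₃ = 4932.0296/6 = 822.00493
m₂^(3/2) = 65.31222^(1.5) = 527.82711
g₁ = m₃ / m₂^(3/2) = 822.00493 / 527.82711 ≈ 1.557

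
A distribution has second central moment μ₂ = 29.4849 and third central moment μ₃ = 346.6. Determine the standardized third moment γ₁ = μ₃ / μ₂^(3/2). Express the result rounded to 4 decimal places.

σ = √μ₂ = √29.4849 = 5.43000
σ³ = μ₂^(3/2) = 160.10301
γ₁ = μ₃/σ³ = 346.6 / 160.10301 ≈ 2.1649

2.1649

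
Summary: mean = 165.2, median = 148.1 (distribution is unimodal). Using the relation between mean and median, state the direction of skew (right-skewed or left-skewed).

mean − median = 165.2 − 148.1 = 17.1
mean > median ⇒ the longer tail is on the right ⇒ right-skewed (positively skewed).

right-skewed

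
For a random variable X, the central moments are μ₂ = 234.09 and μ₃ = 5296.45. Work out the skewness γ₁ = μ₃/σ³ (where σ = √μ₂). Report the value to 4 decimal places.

σ = √μ₂ = √234.09 = 15.30000
σ³ = μ₂^(3/2) = 3581.57700
γ₁ = μ₃/σ³ = 5296.45 / 3581.57700 ≈ 1.4788

1.4788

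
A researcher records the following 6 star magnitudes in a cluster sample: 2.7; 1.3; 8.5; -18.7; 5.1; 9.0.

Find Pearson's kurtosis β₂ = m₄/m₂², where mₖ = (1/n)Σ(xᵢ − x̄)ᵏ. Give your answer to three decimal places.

x̄ = 1.3167
Σ(xᵢ − x̄)² = 527.5283 ⇒ m₂ = 87.92139
Σ(xᵢ − x̄)⁴ = 166890.0976 ⇒ m₄ = 27815.01627
m₂² = 7730.17062
β₂ = m₄/m₂² = 27815.01627 / 7730.17062 ≈ 3.598

3.598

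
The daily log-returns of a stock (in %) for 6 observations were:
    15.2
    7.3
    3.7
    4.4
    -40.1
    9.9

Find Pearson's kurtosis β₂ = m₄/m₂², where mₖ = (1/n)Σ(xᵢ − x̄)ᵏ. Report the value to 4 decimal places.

x̄ = 0.0667
Σ(xᵢ − x̄)² = 2023.3733 ⇒ m₂ = 337.22889
Σ(xᵢ − x̄)⁴ = 2667997.4059 ⇒ m₄ = 444666.23432
m₂² = 113723.32350
β₂ = m₄/m₂² = 444666.23432 / 113723.32350 ≈ 3.9101

3.9101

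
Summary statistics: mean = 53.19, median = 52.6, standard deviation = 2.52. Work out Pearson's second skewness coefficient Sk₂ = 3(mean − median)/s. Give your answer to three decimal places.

0.702

Sk₂ = 3(53.19 − 52.6) / 2.52 = 3 × 0.5900 / 2.52
    = 1.7700 / 2.52 ≈ 0.702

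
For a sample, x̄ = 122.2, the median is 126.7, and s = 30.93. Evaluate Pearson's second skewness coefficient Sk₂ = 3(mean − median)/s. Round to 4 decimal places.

Sk₂ = 3(122.2 − 126.7) / 30.93 = 3 × -4.5000 / 30.93
    = -13.5000 / 30.93 ≈ -0.4365

-0.4365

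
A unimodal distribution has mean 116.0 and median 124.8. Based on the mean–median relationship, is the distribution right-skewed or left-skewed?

left-skewed

mean − median = 116.0 − 124.8 = -8.8
mean < median ⇒ the longer tail is on the left ⇒ left-skewed (negatively skewed).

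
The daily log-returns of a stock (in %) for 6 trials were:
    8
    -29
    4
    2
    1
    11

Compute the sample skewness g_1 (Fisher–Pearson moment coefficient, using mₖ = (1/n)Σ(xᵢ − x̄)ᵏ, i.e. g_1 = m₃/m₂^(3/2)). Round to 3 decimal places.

-1.515

x̄ = (8 - 29 + 4 + 2 + 1 + 11) / 6 = -0.5000
deviations (xᵢ − x̄): 8.5000, -28.5000, 4.5000, 2.5000, 1.5000, 11.5000
Σ(xᵢ − x̄)² = 1045.5000 ⇒ m₂ = 1045.5000/6 = 174.25000
Σ(xᵢ − x̄)³ = -20904.0000 ⇒ m₃ = -20904.0000/6 = -3484.00000
m₂^(3/2) = 174.25000^(1.5) = 2300.16600
g_1 = m₃ / m₂^(3/2) = -3484.00000 / 2300.16600 ≈ -1.515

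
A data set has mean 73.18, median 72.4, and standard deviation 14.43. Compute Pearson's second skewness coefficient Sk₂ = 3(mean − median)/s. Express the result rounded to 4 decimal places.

Sk₂ = 3(73.18 − 72.4) / 14.43 = 3 × 0.7800 / 14.43
    = 2.3400 / 14.43 ≈ 0.1622

0.1622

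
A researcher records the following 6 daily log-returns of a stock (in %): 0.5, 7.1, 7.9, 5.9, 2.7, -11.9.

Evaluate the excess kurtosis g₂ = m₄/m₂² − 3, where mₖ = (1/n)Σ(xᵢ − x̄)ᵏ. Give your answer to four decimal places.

x̄ = 2.0333
Σ(xᵢ − x̄)² = 271.9733 ⇒ m₂ = 45.32889
Σ(xᵢ − x̄)⁴ = 39762.3271 ⇒ m₄ = 6627.05452
m₂² = 2054.70817
g₂ = m₄/m₂² − 3 = 3.22530 − 3 ≈ 0.2253

0.2253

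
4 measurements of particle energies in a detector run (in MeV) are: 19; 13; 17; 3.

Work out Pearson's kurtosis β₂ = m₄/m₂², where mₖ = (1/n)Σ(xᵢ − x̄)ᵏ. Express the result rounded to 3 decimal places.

2.000

x̄ = 13.0000
Σ(xᵢ − x̄)² = 152.0000 ⇒ m₂ = 38.00000
Σ(xᵢ − x̄)⁴ = 11552.0000 ⇒ m₄ = 2888.00000
m₂² = 1444.00000
β₂ = m₄/m₂² = 2888.00000 / 1444.00000 ≈ 2.000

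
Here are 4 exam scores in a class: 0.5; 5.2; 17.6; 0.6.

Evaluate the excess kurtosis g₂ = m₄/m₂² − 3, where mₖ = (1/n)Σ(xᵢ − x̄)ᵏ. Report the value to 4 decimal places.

-0.8880

x̄ = 5.9750
Σ(xᵢ − x̄)² = 194.6075 ⇒ m₂ = 48.65188
Σ(xᵢ − x̄)⁴ = 19996.5556 ⇒ m₄ = 4999.13890
m₂² = 2367.00494
g₂ = m₄/m₂² − 3 = 2.11201 − 3 ≈ -0.8880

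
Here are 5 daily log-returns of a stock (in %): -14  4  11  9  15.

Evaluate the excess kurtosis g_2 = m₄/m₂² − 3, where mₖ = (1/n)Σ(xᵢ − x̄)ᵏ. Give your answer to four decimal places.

x̄ = 5.0000
Σ(xᵢ − x̄)² = 514.0000 ⇒ m₂ = 102.80000
Σ(xᵢ − x̄)⁴ = 141874.0000 ⇒ m₄ = 28374.80000
m₂² = 10567.84000
g_2 = m₄/m₂² − 3 = 2.68501 − 3 ≈ -0.3150

-0.3150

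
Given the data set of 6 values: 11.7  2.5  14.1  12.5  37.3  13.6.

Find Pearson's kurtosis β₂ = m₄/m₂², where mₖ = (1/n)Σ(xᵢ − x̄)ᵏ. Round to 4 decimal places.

3.4698

x̄ = 15.2833
Σ(xᵢ − x̄)² = 672.9683 ⇒ m₂ = 112.16139
Σ(xᵢ − x̄)⁴ = 261905.5600 ⇒ m₄ = 43650.92667
m₂² = 12580.17716
β₂ = m₄/m₂² = 43650.92667 / 12580.17716 ≈ 3.4698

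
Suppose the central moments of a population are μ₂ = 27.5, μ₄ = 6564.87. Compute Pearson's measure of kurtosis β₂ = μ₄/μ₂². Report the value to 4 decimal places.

μ₂² = 27.5² = 756.25000
μ₄/μ₂² = 6564.87 / 756.25000 = 8.68082
β₂ ≈ 8.6808

8.6808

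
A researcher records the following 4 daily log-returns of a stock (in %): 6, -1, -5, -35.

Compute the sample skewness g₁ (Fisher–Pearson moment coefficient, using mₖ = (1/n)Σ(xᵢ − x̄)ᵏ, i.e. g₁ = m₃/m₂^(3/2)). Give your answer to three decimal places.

x̄ = (6 - 1 - 5 - 35) / 4 = -8.7500
deviations (xᵢ − x̄): 14.7500, 7.7500, 3.7500, -26.2500
Σ(xᵢ − x̄)² = 980.7500 ⇒ m₂ = 980.7500/4 = 245.18750
Σ(xᵢ − x̄)³ = -14360.6250 ⇒ m₃ = -14360.6250/4 = -3590.15625
m₂^(3/2) = 245.18750^(1.5) = 3839.25968
g₁ = m₃ / m₂^(3/2) = -3590.15625 / 3839.25968 ≈ -0.935

-0.935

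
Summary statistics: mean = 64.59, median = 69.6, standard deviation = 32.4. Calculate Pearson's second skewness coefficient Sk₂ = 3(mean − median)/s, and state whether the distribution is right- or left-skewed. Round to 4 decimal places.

-0.4639, left-skewed

Sk₂ = 3(64.59 − 69.6) / 32.4 = 3 × -5.0100 / 32.4
    = -15.0300 / 32.4 ≈ -0.4639
Sk₂ < 0 ⇒ mean < median ⇒ left-skewed (negative skew).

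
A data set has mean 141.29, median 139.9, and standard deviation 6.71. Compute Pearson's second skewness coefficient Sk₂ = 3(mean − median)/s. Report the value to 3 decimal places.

0.621

Sk₂ = 3(141.29 − 139.9) / 6.71 = 3 × 1.3900 / 6.71
    = 4.1700 / 6.71 ≈ 0.621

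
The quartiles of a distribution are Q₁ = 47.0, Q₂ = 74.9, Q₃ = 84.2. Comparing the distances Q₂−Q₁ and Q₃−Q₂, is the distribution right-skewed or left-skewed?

left-skewed

Q₂ − Q₁ = 27.9;  Q₃ − Q₂ = 9.3
Q₂ − Q₁ > Q₃ − Q₂ ⇒ the lower half is more spread out ⇒ left-skewed.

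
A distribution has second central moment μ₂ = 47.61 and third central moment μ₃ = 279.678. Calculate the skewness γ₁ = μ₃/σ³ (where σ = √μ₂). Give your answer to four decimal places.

σ = √μ₂ = √47.61 = 6.90000
σ³ = μ₂^(3/2) = 328.50900
γ₁ = μ₃/σ³ = 279.678 / 328.50900 ≈ 0.8514

0.8514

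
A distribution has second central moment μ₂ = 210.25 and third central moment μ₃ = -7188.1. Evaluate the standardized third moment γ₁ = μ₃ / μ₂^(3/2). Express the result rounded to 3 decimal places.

σ = √μ₂ = √210.25 = 14.50000
σ³ = μ₂^(3/2) = 3048.62500
γ₁ = μ₃/σ³ = -7188.1 / 3048.62500 ≈ -2.358

-2.358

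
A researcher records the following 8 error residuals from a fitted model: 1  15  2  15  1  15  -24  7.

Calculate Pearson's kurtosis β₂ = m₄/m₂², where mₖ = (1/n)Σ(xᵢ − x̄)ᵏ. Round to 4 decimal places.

x̄ = 4.0000
Σ(xᵢ − x̄)² = 1178.0000 ⇒ m₂ = 147.25000
Σ(xᵢ − x̄)⁴ = 658838.0000 ⇒ m₄ = 82354.75000
m₂² = 21682.56250
β₂ = m₄/m₂² = 82354.75000 / 21682.56250 ≈ 3.7982

3.7982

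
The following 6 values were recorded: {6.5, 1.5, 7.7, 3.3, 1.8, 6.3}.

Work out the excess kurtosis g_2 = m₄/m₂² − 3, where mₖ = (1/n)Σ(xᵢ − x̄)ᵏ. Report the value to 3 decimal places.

x̄ = 4.5167
Σ(xᵢ − x̄)² = 35.2083 ⇒ m₂ = 5.86806
Σ(xᵢ − x̄)⁴ = 267.7523 ⇒ m₄ = 44.62539
m₂² = 34.43408
g_2 = m₄/m₂² − 3 = 1.29597 − 3 ≈ -1.704

-1.704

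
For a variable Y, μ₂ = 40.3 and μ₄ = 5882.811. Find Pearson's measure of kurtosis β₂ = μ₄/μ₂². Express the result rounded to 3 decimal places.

μ₂² = 40.3² = 1624.09000
μ₄/μ₂² = 5882.811 / 1624.09000 = 3.62222
β₂ ≈ 3.622

3.622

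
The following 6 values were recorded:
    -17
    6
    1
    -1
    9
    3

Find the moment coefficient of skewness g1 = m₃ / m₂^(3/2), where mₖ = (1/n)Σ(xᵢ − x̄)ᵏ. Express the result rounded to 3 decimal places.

x̄ = (-17 + 6 + 1 - 1 + 9 + 3) / 6 = 0.1667
deviations (xᵢ − x̄): -17.1667, 5.8333, 0.8333, -1.1667, 8.8333, 2.8333
Σ(xᵢ − x̄)² = 416.8333 ⇒ m₂ = 416.8333/6 = 69.47222
Σ(xᵢ − x̄)³ = -4149.4444 ⇒ m₃ = -4149.4444/6 = -691.57407
m₂^(3/2) = 69.47222^(1.5) = 579.05096
g1 = m₃ / m₂^(3/2) = -691.57407 / 579.05096 ≈ -1.194

-1.194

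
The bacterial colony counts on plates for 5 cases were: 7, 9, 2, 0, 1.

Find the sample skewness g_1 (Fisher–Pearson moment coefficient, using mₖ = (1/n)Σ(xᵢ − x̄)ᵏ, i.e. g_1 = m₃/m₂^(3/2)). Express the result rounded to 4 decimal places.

0.4076

x̄ = (7 + 9 + 2 + 0 + 1) / 5 = 3.8000
deviations (xᵢ − x̄): 3.2000, 5.2000, -1.8000, -3.8000, -2.8000
Σ(xᵢ − x̄)² = 62.8000 ⇒ m₂ = 62.8000/5 = 12.56000
Σ(xᵢ − x̄)³ = 90.7200 ⇒ m₃ = 90.7200/5 = 18.14400
m₂^(3/2) = 12.56000^(1.5) = 44.51275
g_1 = m₃ / m₂^(3/2) = 18.14400 / 44.51275 ≈ 0.4076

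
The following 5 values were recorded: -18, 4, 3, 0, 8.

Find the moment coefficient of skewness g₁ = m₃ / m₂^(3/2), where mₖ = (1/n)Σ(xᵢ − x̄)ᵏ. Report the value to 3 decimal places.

x̄ = (-18 + 4 + 3 + 0 + 8) / 5 = -0.6000
deviations (xᵢ − x̄): -17.4000, 4.6000, 3.6000, 0.6000, 8.6000
Σ(xᵢ − x̄)² = 411.2000 ⇒ m₂ = 411.2000/5 = 82.24000
Σ(xᵢ − x̄)³ = -4487.7600 ⇒ m₃ = -4487.7600/5 = -897.55200
m₂^(3/2) = 82.24000^(1.5) = 745.80390
g₁ = m₃ / m₂^(3/2) = -897.55200 / 745.80390 ≈ -1.203

-1.203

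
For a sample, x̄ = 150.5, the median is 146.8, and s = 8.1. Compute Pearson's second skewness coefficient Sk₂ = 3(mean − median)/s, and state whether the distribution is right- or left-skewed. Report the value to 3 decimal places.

Sk₂ = 3(150.5 − 146.8) / 8.1 = 3 × 3.7000 / 8.1
    = 11.1000 / 8.1 ≈ 1.370
Sk₂ > 0 ⇒ mean > median ⇒ right-skewed (positive skew).

1.370, right-skewed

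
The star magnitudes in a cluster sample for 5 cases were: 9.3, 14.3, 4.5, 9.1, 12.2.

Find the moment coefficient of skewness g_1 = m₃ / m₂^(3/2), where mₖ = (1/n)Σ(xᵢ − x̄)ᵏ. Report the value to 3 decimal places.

x̄ = (9.3 + 14.3 + 4.5 + 9.1 + 12.2) / 5 = 9.8800
deviations (xᵢ − x̄): -0.5800, 4.4200, -5.3800, -0.7800, 2.3200
Σ(xᵢ − x̄)² = 54.8080 ⇒ m₂ = 54.8080/5 = 10.96160
Σ(xᵢ − x̄)³ = -57.5525 ⇒ m₃ = -57.5525/5 = -11.51050
m₂^(3/2) = 10.96160^(1.5) = 36.29200
g_1 = m₃ / m₂^(3/2) = -11.51050 / 36.29200 ≈ -0.317

-0.317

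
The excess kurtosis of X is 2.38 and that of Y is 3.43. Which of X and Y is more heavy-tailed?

Higher excess kurtosis ⇒ heavier tails relative to the normal distribution.
2.38 vs 3.43: the larger is 3.43, so Y has heavier tails.

Y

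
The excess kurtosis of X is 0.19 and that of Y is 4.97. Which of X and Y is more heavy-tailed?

Y

Higher excess kurtosis ⇒ heavier tails relative to the normal distribution.
0.19 vs 4.97: the larger is 4.97, so Y has heavier tails.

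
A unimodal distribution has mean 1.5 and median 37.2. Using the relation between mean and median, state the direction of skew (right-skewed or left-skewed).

left-skewed

mean − median = 1.5 − 37.2 = -35.7
mean < median ⇒ the longer tail is on the left ⇒ left-skewed (negatively skewed).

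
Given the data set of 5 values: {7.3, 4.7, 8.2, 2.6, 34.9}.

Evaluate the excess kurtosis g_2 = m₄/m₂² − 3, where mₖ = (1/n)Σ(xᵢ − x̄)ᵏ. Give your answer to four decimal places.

x̄ = 11.5400
Σ(xᵢ − x̄)² = 701.5320 ⇒ m₂ = 140.30640
Σ(xᵢ − x̄)⁴ = 306801.4553 ⇒ m₄ = 61360.29105
m₂² = 19685.88588
g_2 = m₄/m₂² − 3 = 3.11697 − 3 ≈ 0.1170

0.1170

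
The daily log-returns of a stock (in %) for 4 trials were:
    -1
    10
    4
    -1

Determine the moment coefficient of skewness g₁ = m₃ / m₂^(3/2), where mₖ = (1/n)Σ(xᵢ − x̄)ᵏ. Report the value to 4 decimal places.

0.5818

x̄ = (-1 + 10 + 4 - 1) / 4 = 3.0000
deviations (xᵢ − x̄): -4.0000, 7.0000, 1.0000, -4.0000
Σ(xᵢ − x̄)² = 82.0000 ⇒ m₂ = 82.0000/4 = 20.50000
Σ(xᵢ − x̄)³ = 216.0000 ⇒ m₃ = 216.0000/4 = 54.00000
m₂^(3/2) = 20.50000^(1.5) = 92.81770
g₁ = m₃ / m₂^(3/2) = 54.00000 / 92.81770 ≈ 0.5818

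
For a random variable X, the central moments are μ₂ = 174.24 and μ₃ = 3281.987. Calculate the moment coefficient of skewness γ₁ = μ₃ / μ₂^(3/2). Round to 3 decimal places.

1.427

σ = √μ₂ = √174.24 = 13.20000
σ³ = μ₂^(3/2) = 2299.96800
γ₁ = μ₃/σ³ = 3281.987 / 2299.96800 ≈ 1.427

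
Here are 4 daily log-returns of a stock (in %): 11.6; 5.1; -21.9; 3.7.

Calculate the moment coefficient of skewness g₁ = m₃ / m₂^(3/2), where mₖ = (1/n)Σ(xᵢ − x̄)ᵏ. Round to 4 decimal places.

x̄ = (11.6 + 5.1 - 21.9 + 3.7) / 4 = -0.3750
deviations (xᵢ − x̄): 11.9750, 5.4750, -21.5250, 4.0750
Σ(xᵢ − x̄)² = 653.3075 ⇒ m₂ = 653.3075/4 = 163.32687
Σ(xᵢ − x̄)³ = -8024.0771 ⇒ m₃ = -8024.0771/4 = -2006.01928
m₂^(3/2) = 163.32687^(1.5) = 2087.30772
g₁ = m₃ / m₂^(3/2) = -2006.01928 / 2087.30772 ≈ -0.9611

-0.9611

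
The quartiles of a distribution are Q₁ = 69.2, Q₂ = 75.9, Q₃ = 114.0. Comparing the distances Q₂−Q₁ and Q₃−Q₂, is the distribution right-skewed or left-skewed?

Q₂ − Q₁ = 6.7;  Q₃ − Q₂ = 38.1
Q₃ − Q₂ > Q₂ − Q₁ ⇒ the upper half is more spread out ⇒ right-skewed.

right-skewed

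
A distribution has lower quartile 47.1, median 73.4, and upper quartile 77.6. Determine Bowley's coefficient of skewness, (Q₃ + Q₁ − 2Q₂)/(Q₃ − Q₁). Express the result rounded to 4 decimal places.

numerator: Q₃ + Q₁ − 2Q₂ = 77.6 + 47.1 − 2×73.4 = -22.1000
denominator: Q₃ − Q₁ = 77.6 − 47.1 = 30.5000
Bowley skewness = -22.1000 / 30.5000 ≈ -0.7246

-0.7246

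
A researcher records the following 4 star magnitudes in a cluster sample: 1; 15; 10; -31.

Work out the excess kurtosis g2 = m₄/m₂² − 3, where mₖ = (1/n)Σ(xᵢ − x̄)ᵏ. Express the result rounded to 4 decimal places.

-0.8806

x̄ = -1.2500
Σ(xᵢ − x̄)² = 1280.7500 ⇒ m₂ = 320.18750
Σ(xᵢ − x̄)⁴ = 869108.3281 ⇒ m₄ = 217277.08203
m₂² = 102520.03516
g2 = m₄/m₂² − 3 = 2.11936 − 3 ≈ -0.8806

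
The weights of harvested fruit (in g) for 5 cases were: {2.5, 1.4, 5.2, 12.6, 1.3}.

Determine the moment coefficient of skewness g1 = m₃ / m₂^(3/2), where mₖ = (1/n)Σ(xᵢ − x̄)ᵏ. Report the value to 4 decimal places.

x̄ = (2.5 + 1.4 + 5.2 + 12.6 + 1.3) / 5 = 4.6000
deviations (xᵢ − x̄): -2.1000, -3.2000, 0.6000, 8.0000, -3.3000
Σ(xᵢ − x̄)² = 89.9000 ⇒ m₂ = 89.9000/5 = 17.98000
Σ(xᵢ − x̄)³ = 434.2500 ⇒ m₃ = 434.2500/5 = 86.85000
m₂^(3/2) = 17.98000^(1.5) = 76.24029
g1 = m₃ / m₂^(3/2) = 86.85000 / 76.24029 ≈ 1.1392

1.1392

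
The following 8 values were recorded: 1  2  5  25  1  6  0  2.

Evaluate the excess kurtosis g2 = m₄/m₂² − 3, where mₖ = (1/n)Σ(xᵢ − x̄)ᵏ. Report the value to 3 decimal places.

x̄ = 5.2500
Σ(xᵢ − x̄)² = 475.5000 ⇒ m₂ = 59.43750
Σ(xᵢ − x̄)⁴ = 153784.4063 ⇒ m₄ = 19223.05078
m₂² = 3532.81641
g2 = m₄/m₂² − 3 = 5.44128 − 3 ≈ 2.441

2.441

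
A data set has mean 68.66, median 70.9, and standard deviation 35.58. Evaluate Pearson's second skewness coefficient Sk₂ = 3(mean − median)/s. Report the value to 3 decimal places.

Sk₂ = 3(68.66 − 70.9) / 35.58 = 3 × -2.2400 / 35.58
    = -6.7200 / 35.58 ≈ -0.189

-0.189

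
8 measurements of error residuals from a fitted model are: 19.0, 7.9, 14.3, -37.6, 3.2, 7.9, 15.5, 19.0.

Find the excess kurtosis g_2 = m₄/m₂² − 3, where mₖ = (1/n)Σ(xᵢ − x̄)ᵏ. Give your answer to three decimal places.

x̄ = 6.1500
Σ(xᵢ − x̄)² = 2412.9800 ⇒ m₂ = 301.62250
Σ(xᵢ − x̄)⁴ = 3730315.2673 ⇒ m₄ = 466289.40841
m₂² = 90976.13251
g_2 = m₄/m₂² − 3 = 5.12540 − 3 ≈ 2.125

2.125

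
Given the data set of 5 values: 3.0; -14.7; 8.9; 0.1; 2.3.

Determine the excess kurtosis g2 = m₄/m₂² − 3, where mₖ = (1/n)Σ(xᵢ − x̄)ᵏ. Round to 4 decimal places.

-0.2707

x̄ = -0.0800
Σ(xᵢ − x̄)² = 309.5680 ⇒ m₂ = 61.91360
Σ(xᵢ − x̄)⁴ = 52311.6209 ⇒ m₄ = 10462.32418
m₂² = 3833.29386
g2 = m₄/m₂² − 3 = 2.72933 − 3 ≈ -0.2707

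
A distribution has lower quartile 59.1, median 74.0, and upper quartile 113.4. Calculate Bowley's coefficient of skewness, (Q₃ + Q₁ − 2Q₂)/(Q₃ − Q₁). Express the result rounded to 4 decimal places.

0.4512

numerator: Q₃ + Q₁ − 2Q₂ = 113.4 + 59.1 − 2×74.0 = 24.5000
denominator: Q₃ − Q₁ = 113.4 − 59.1 = 54.3000
Bowley skewness = 24.5000 / 54.3000 ≈ 0.4512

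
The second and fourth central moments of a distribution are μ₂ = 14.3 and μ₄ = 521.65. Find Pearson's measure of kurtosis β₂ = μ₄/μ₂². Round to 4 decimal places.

2.5510

μ₂² = 14.3² = 204.49000
μ₄/μ₂² = 521.65 / 204.49000 = 2.55098
β₂ ≈ 2.5510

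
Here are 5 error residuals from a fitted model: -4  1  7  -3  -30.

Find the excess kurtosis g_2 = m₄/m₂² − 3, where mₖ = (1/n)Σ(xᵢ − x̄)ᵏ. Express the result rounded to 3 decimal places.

-0.142

x̄ = -5.8000
Σ(xᵢ − x̄)² = 806.8000 ⇒ m₂ = 161.36000
Σ(xᵢ − x̄)⁴ = 372027.8560 ⇒ m₄ = 74405.57120
m₂² = 26037.04960
g_2 = m₄/m₂² − 3 = 2.85768 − 3 ≈ -0.142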